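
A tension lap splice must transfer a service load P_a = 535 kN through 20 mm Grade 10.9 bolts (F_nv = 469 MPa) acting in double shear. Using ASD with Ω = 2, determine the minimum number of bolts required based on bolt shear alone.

A_b = π·20²/4 = 314.2 mm².
Per-bolt allowable strength R_n/Ω = 469 × 314.2 × 2 / 1000 / 2 = 147.3 kN.
n ≥ 535 / 147.3 = 3.631 → use 4 bolts.

4 bolts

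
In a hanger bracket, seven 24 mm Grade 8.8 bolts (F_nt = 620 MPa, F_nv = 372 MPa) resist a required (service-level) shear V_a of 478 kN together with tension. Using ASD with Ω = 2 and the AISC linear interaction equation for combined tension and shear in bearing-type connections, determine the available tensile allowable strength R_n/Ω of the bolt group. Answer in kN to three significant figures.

480 kN

A_b = π·24²/4 = 452.4 mm²; f_rv = 478 × 1000 / (7 × 452.4) = 150.9 MPa.
F'_nt = 1.3 F_nt − (Ω F_nt / F_nv) f_rv = 1.3·620 − (2·620/372)·150.9 = 302.9 MPa, capped at F_nt → F'_nt = 302.9 MPa.
R_n = F'_nt · A_b · n = 302.9 × 452.4 × 7 / 1000 = 959 kN.
Allowable strength R_n/Ω = 959 / 2 = 480 kN.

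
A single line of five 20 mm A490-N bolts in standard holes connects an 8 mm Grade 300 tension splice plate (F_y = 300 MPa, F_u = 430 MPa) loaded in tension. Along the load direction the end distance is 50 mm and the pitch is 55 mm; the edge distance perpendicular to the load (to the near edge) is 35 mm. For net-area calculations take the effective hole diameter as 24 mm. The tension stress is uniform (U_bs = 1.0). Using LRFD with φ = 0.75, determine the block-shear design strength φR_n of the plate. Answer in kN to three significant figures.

310 kN

Shear plane L_v = 50 + 4·55 = 270 mm; A_gv = 270 × 8 = 2160 mm².
A_nv = (270 − 4.5·24) × 8 = 1296 mm².
A_nt = (35 − 0.5·24) × 8 = 184 mm².
0.6 F_u A_nv = 334.4 kN; 0.6 F_y A_gv = 388.8 kN → shear rupture governs the shear term.
R_n = 334.4 + 1.0 × 430 × 184 / 1000 = 413.5 kN.
Design strength φR_n = 0.75 × 413.5 = 310 kN.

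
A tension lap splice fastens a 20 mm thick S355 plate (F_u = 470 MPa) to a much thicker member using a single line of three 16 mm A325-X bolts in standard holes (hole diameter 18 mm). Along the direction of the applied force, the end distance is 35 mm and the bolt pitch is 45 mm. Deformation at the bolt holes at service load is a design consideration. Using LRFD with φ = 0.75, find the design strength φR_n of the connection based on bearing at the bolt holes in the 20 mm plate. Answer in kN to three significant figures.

677 kN

Per bolt r_n = 1.2 l_c t F_u ≤ 2.4 d t F_u; upper limit = 2.4 × 16 × 20 × 470 / 1000 = 361 kN.
Edge bolt: l_c = 35 − 18/2 = 26 mm → 1.2 × 26 × 20 × 470 / 1000 = 293.3 → r_n = 293.3 kN.
Interior bolts: l_c = 45 − 18 = 27 mm → 1.2 × 27 × 20 × 470 / 1000 = 304.6 → r_n = 304.6 kN.
R_n = 1 × 293.3 + 2 × 304.6 = 902.4 kN.
Design strength φR_n = 0.75 × 902.4 = 677 kN.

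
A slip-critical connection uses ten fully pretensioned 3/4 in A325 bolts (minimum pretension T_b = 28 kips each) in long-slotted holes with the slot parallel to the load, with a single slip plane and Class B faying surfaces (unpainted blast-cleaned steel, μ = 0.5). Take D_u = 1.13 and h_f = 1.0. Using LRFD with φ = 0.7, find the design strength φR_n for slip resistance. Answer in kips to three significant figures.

R_n = μ · D_u · h_f · T_b · n_s · n_b = 0.5 × 1.13 × 1.0 × 28 × 1 × 10 = 158.2 kips.
Design strength φR_n = 0.7 × 158.2 = 111 kips.

111 kips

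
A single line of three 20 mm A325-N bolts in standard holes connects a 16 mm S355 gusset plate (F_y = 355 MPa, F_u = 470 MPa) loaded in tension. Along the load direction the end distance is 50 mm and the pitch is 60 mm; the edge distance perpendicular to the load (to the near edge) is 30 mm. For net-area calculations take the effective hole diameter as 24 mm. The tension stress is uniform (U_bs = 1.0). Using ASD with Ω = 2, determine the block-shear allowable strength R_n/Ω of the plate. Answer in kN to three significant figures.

316 kN

Shear plane L_v = 50 + 2·60 = 170 mm; A_gv = 170 × 16 = 2720 mm².
A_nv = (170 − 2.5·24) × 16 = 1760 mm².
A_nt = (30 − 0.5·24) × 16 = 288 mm².
0.6 F_u A_nv = 496.3 kN; 0.6 F_y A_gv = 579.4 kN → shear rupture governs the shear term.
R_n = 496.3 + 1.0 × 470 × 288 / 1000 = 631.7 kN.
Allowable strength R_n/Ω = 631.7 / 2 = 316 kN.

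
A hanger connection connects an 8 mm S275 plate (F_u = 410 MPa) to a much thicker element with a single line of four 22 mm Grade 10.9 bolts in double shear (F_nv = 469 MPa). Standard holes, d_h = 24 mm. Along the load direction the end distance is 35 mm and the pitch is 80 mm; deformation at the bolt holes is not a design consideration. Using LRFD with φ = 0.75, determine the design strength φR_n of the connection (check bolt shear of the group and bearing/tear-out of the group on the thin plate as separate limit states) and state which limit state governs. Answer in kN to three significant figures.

Bolt shear: A_b = π·22²/4 = 380.1 mm²; R_n = 469 × 380.1 × 4 × 2 / 1000 = 1426 kN → 0.75 × 1426 = 1070 kN.
Bearing (1.5 l_c t F_u ≤ 3.0 d t F_u): upper limit = 3.0·22·8·410 / 1000 = 216.5 kN.
  Edge l_c = 35 − 24/2 = 23 → r_n = 113.2 kN; interior l_c = 80 − 24 = 56 → r_n = 216.5 kN.
  R_n,bearing = 1·113.2 + 3·216.5 = 762.6 kN → 0.75 × 762.6 = 572 kN.
Bearing governs: 572 kN.

572 kN (bearing governs)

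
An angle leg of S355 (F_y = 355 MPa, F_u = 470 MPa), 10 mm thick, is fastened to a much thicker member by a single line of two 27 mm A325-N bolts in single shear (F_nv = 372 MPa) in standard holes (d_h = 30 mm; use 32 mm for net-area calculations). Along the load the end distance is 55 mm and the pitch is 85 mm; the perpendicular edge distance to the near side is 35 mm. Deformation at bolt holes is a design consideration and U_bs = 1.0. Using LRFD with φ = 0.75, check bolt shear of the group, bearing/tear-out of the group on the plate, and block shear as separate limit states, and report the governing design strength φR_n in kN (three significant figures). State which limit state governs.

Bolt shear: A_b = π·27²/4 = 572.6 mm²; R_n = 372 × 572.6 × 2 × 1 / 1000 = 426 kN → 0.75 × 426 = 319 kN.
Bearing: edge l_c = 40, r_n = 225.6 kN; interior l_c = 55, r_n = 304.6 kN; R_n = 225.6 + 1·304.6 = 530.2 kN → 398 kN.
Block shear: A_gv = 1400, A_nv = 920, A_nt = 190 mm²; R_n = min(0.6F_uA_nv, 0.6F_yA_gv) + U_bs·F_u·A_nt = 348.7 kN → 262 kN.
Block shear governs: 262 kN.

262 kN (block shear governs)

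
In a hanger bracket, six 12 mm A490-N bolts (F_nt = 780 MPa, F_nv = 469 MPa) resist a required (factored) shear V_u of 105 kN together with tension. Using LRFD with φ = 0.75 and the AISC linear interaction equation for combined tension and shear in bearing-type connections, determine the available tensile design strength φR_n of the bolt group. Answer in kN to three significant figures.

341 kN

A_b = π·12²/4 = 113.1 mm²; f_rv = 105 × 1000 / (6 × 113.1) = 154.7 MPa.
F'_nt = 1.3 F_nt − (F_nt / φF_nv) f_rv = 1.3·780 − (780/(0.75·469))·154.7 = 670.9 MPa, capped at F_nt → F'_nt = 670.9 MPa.
R_n = F'_nt · A_b · n = 670.9 × 113.1 × 6 / 1000 = 455.2 kN.
Design strength φR_n = 0.75 × 455.2 = 341 kN.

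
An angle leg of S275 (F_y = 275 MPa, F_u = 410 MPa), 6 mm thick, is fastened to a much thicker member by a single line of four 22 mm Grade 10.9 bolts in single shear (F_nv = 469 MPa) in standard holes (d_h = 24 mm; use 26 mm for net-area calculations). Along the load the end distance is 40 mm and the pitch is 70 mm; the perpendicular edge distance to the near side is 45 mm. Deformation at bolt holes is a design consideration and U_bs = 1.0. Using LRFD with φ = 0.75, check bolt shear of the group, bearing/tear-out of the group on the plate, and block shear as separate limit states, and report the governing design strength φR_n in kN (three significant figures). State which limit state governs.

Bolt shear: A_b = π·22²/4 = 380.1 mm²; R_n = 469 × 380.1 × 4 × 1 / 1000 = 713.1 kN → 0.75 × 713.1 = 535 kN.
Bearing: edge l_c = 28, r_n = 82.66 kN; interior l_c = 46, r_n = 129.9 kN; R_n = 82.66 + 3·129.9 = 472.3 kN → 354 kN.
Block shear: A_gv = 1500, A_nv = 954, A_nt = 192 mm²; R_n = min(0.6F_uA_nv, 0.6F_yA_gv) + U_bs·F_u·A_nt = 313.4 kN → 235 kN.
Block shear governs: 235 kN.

235 kN (block shear governs)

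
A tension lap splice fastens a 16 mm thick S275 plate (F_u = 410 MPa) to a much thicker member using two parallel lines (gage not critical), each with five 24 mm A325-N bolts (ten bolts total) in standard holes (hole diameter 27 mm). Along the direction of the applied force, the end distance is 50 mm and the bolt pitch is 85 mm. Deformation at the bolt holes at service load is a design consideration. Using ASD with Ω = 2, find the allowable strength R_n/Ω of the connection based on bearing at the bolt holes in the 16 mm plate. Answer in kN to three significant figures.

1800 kN

Per bolt r_n = 1.2 l_c t F_u ≤ 2.4 d t F_u; upper limit = 2.4 × 24 × 16 × 410 / 1000 = 377.9 kN.
Edge bolt: l_c = 50 − 27/2 = 36.5 mm → 1.2 × 36.5 × 16 × 410 / 1000 = 287.3 → r_n = 287.3 kN.
Interior bolts: l_c = 85 − 27 = 58 mm → 1.2 × 58 × 16 × 410 / 1000 = 456.6 → r_n = 377.9 kN.
R_n = 2 × 287.3 + 8 × 377.9 = 3598 kN.
Allowable strength R_n/Ω = 3598 / 2 = 1800 kN.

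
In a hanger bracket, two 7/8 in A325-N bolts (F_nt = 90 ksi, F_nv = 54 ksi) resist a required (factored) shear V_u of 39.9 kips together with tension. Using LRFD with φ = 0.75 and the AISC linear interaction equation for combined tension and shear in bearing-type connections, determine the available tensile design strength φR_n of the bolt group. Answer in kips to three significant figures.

39 kips

A_b = π·0.875²/4 = 0.6013 in²; f_rv = 39.9 / (2 × 0.6013) = 33.18 ksi.
F'_nt = 1.3 F_nt − (F_nt / φF_nv) f_rv = 1.3·90 − (90/(0.75·54))·33.18 = 43.27 ksi, capped at F_nt → F'_nt = 43.27 ksi.
R_n = F'_nt · A_b · n = 43.27 × 0.6013 × 2 = 52.04 kips.
Design strength φR_n = 0.75 × 52.04 = 39 kips.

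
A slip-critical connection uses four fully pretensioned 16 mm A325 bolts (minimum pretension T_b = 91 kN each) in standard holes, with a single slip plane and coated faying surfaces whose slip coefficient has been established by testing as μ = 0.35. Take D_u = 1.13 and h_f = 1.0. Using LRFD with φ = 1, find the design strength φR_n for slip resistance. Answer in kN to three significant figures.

144 kN

R_n = μ · D_u · h_f · T_b · n_s · n_b = 0.35 × 1.13 × 1.0 × 91 × 1 × 4 = 144 kN.
Design strength φR_n = 1 × 144 = 144 kN.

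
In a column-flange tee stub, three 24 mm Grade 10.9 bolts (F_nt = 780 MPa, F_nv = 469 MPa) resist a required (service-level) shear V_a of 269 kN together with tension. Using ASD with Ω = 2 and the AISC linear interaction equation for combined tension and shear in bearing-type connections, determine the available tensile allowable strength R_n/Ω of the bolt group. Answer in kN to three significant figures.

241 kN

A_b = π·24²/4 = 452.4 mm²; f_rv = 269 × 1000 / (3 × 452.4) = 198.2 MPa.
F'_nt = 1.3 F_nt − (Ω F_nt / F_nv) f_rv = 1.3·780 − (2·780/469)·198.2 = 354.7 MPa, capped at F_nt → F'_nt = 354.7 MPa.
R_n = F'_nt · A_b · n = 354.7 × 452.4 × 3 / 1000 = 481.4 kN.
Allowable strength R_n/Ω = 481.4 / 2 = 241 kN.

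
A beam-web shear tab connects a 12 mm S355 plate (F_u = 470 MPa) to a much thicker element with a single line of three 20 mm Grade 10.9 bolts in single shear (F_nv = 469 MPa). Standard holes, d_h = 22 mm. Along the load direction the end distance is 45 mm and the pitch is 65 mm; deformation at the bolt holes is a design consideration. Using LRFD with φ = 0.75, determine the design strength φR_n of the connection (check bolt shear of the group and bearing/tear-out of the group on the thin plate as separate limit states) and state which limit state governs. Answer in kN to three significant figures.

Bolt shear: A_b = π·20²/4 = 314.2 mm²; R_n = 469 × 314.2 × 3 × 1 / 1000 = 442 kN → 0.75 × 442 = 332 kN.
Bearing (1.2 l_c t F_u ≤ 2.4 d t F_u): upper limit = 2.4·20·12·470 / 1000 = 270.7 kN.
  Edge l_c = 45 − 22/2 = 34 → r_n = 230.1 kN; interior l_c = 65 − 22 = 43 → r_n = 270.7 kN.
  R_n,bearing = 1·230.1 + 2·270.7 = 771.6 kN → 0.75 × 771.6 = 579 kN.
Bolt shear governs: 332 kN.

332 kN (bolt shear governs)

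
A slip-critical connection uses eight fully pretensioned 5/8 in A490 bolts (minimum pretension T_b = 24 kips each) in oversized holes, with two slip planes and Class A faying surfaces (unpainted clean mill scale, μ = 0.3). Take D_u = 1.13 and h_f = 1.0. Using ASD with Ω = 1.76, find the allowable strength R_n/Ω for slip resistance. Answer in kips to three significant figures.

74 kips

R_n = μ · D_u · h_f · T_b · n_s · n_b = 0.3 × 1.13 × 1.0 × 24 × 2 × 8 = 130.2 kips.
Allowable strength R_n/Ω = 130.2 / 1.76 = 74 kips.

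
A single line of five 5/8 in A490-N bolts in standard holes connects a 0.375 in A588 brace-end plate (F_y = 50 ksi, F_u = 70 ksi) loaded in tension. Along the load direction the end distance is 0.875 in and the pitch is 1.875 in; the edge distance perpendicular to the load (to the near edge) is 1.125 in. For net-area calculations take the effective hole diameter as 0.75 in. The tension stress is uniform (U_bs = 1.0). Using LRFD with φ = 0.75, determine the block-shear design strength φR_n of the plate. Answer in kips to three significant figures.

73.8 kips

Shear plane L_v = 0.875 + 4·1.875 = 8.375 in; A_gv = 8.375 × 0.375 = 3.141 in².
A_nv = (8.375 − 4.5·0.75) × 0.375 = 1.875 in².
A_nt = (1.125 − 0.5·0.75) × 0.375 = 0.2812 in².
0.6 F_u A_nv = 78.75 kips; 0.6 F_y A_gv = 94.22 kips → shear rupture governs the shear term.
R_n = 78.75 + 1.0 × 70 × 0.2812 = 98.44 kips.
Design strength φR_n = 0.75 × 98.44 = 73.8 kips.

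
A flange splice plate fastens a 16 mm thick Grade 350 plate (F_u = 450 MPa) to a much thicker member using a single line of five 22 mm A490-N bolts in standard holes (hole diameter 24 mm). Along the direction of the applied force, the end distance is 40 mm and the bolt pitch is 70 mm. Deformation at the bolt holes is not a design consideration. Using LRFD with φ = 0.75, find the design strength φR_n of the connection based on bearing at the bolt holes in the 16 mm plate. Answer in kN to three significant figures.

Per bolt r_n = 1.5 l_c t F_u ≤ 3.0 d t F_u; upper limit = 3.0 × 22 × 16 × 450 / 1000 = 475.2 kN.
Edge bolt: l_c = 40 − 24/2 = 28 mm → 1.5 × 28 × 16 × 450 / 1000 = 302.4 → r_n = 302.4 kN.
Interior bolts: l_c = 70 − 24 = 46 mm → 1.5 × 46 × 16 × 450 / 1000 = 496.8 → r_n = 475.2 kN.
R_n = 1 × 302.4 + 4 × 475.2 = 2203 kN.
Design strength φR_n = 0.75 × 2203 = 1650 kN.

1650 kN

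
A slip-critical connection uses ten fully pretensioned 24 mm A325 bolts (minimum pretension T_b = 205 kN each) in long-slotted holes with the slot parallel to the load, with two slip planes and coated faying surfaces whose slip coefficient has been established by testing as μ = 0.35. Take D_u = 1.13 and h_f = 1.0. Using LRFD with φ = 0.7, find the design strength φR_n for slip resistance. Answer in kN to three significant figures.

1140 kN

R_n = μ · D_u · h_f · T_b · n_s · n_b = 0.35 × 1.13 × 1.0 × 205 × 2 × 10 = 1622 kN.
Design strength φR_n = 0.7 × 1622 = 1140 kN.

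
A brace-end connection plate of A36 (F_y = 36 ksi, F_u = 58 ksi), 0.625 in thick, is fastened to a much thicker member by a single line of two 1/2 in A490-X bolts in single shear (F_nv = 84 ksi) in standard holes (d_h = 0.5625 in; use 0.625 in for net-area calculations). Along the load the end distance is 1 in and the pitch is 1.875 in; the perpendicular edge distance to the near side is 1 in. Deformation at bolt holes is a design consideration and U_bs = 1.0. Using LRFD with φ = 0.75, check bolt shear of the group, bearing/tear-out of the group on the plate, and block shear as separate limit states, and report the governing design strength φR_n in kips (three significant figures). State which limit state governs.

24.7 kips (bolt shear governs)

Bolt shear: A_b = π·0.5²/4 = 0.1963 in²; R_n = 84 × 0.1963 × 2 × 1 = 32.99 kips → 0.75 × 32.99 = 24.7 kips.
Bearing: edge l_c = 0.7188, r_n = 31.27 kips; interior l_c = 1.312, r_n = 43.5 kips; R_n = 31.27 + 1·43.5 = 74.77 kips → 56.1 kips.
Block shear: A_gv = 1.797, A_nv = 1.211, A_nt = 0.4297 in²; R_n = min(0.6F_uA_nv, 0.6F_yA_gv) + U_bs·F_u·A_nt = 63.73 kips → 47.8 kips.
Bolt shear governs: 24.7 kips.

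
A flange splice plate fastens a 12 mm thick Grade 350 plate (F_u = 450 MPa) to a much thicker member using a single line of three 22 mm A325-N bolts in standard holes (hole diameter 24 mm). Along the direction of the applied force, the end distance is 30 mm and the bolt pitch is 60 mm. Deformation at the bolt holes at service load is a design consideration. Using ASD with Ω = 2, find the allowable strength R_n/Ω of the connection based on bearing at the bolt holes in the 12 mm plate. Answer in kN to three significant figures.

292 kN

Per bolt r_n = 1.2 l_c t F_u ≤ 2.4 d t F_u; upper limit = 2.4 × 22 × 12 × 450 / 1000 = 285.1 kN.
Edge bolt: l_c = 30 − 24/2 = 18 mm → 1.2 × 18 × 12 × 450 / 1000 = 116.6 → r_n = 116.6 kN.
Interior bolts: l_c = 60 − 24 = 36 mm → 1.2 × 36 × 12 × 450 / 1000 = 233.3 → r_n = 233.3 kN.
R_n = 1 × 116.6 + 2 × 233.3 = 583.2 kN.
Allowable strength R_n/Ω = 583.2 / 2 = 292 kN.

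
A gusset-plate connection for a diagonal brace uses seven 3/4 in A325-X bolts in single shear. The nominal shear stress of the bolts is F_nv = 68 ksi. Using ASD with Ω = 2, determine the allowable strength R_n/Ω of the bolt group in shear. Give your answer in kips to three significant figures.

A_b = π × 0.75² / 4 = 0.4418 in².
R_n = F_nv · A_b · n · n_s = 68 × 0.4418 × 7 × 1 = 210.3 kips.
Allowable strength R_n/Ω = 210.3 / 2 = 105 kips.

105 kips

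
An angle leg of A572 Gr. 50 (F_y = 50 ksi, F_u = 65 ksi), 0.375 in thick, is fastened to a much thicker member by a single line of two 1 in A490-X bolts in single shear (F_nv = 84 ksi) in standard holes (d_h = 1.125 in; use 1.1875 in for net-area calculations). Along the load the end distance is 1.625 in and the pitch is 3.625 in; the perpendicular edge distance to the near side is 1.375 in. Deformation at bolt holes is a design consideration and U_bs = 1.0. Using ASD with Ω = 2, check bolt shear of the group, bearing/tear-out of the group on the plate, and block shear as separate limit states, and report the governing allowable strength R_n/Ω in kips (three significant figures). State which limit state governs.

Bolt shear: A_b = π·1²/4 = 0.7854 in²; R_n = 84 × 0.7854 × 2 × 1 = 131.9 kips → 131.9 / 2 = 66 kips.
Bearing: edge l_c = 1.062, r_n = 31.08 kips; interior l_c = 2.5, r_n = 58.5 kips; R_n = 31.08 + 1·58.5 = 89.58 kips → 44.8 kips.
Block shear: A_gv = 1.969, A_nv = 1.301, A_nt = 0.293 in²; R_n = min(0.6F_uA_nv, 0.6F_yA_gv) + U_bs·F_u·A_nt = 69.77 kips → 34.9 kips.
Block shear governs: 34.9 kips.

34.9 kips (block shear governs)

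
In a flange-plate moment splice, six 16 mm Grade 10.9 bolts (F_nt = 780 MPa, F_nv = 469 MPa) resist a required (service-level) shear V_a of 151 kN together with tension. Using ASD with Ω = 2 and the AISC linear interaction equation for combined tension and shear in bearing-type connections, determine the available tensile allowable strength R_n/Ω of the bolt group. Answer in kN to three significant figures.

A_b = π·16²/4 = 201.1 mm²; f_rv = 151 × 1000 / (6 × 201.1) = 125.2 MPa.
F'_nt = 1.3 F_nt − (Ω F_nt / F_nv) f_rv = 1.3·780 − (2·780/469)·125.2 = 597.7 MPa, capped at F_nt → F'_nt = 597.7 MPa.
R_n = F'_nt · A_b · n = 597.7 × 201.1 × 6 / 1000 = 721 kN.
Allowable strength R_n/Ω = 721 / 2 = 361 kN.

361 kN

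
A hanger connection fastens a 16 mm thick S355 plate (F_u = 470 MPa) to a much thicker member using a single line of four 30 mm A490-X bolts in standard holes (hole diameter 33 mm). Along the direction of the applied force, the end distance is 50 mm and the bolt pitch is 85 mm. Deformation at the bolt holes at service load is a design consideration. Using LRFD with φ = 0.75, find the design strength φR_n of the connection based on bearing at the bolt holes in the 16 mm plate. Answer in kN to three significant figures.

1280 kN

Per bolt r_n = 1.2 l_c t F_u ≤ 2.4 d t F_u; upper limit = 2.4 × 30 × 16 × 470 / 1000 = 541.4 kN.
Edge bolt: l_c = 50 − 33/2 = 33.5 mm → 1.2 × 33.5 × 16 × 470 / 1000 = 302.3 → r_n = 302.3 kN.
Interior bolts: l_c = 85 − 33 = 52 mm → 1.2 × 52 × 16 × 470 / 1000 = 469.2 → r_n = 469.2 kN.
R_n = 1 × 302.3 + 3 × 469.2 = 1710 kN.
Design strength φR_n = 0.75 × 1710 = 1280 kN.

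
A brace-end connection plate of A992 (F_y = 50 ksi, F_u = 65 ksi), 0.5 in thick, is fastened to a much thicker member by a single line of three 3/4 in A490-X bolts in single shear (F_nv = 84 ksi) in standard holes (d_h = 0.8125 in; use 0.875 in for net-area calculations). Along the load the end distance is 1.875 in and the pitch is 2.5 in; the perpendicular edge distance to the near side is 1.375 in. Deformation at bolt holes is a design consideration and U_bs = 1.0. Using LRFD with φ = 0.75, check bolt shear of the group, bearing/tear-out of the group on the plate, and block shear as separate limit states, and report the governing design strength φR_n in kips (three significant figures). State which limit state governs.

Bolt shear: A_b = π·0.75²/4 = 0.4418 in²; R_n = 84 × 0.4418 × 3 × 1 = 111.3 kips → 0.75 × 111.3 = 83.5 kips.
Bearing: edge l_c = 1.469, r_n = 57.28 kips; interior l_c = 1.688, r_n = 58.5 kips; R_n = 57.28 + 2·58.5 = 174.3 kips → 131 kips.
Block shear: A_gv = 3.438, A_nv = 2.344, A_nt = 0.4688 in²; R_n = min(0.6F_uA_nv, 0.6F_yA_gv) + U_bs·F_u·A_nt = 121.9 kips → 91.4 kips.
Bolt shear governs: 83.5 kips.

83.5 kips (bolt shear governs)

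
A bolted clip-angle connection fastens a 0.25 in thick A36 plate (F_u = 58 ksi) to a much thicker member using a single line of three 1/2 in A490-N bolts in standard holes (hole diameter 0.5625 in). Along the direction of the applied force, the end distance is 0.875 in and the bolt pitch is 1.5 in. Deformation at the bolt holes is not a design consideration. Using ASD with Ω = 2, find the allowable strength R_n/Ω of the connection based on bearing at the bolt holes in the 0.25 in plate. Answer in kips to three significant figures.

26.8 kips

Per bolt r_n = 1.5 l_c t F_u ≤ 3.0 d t F_u; upper limit = 3.0 × 0.5 × 0.25 × 58 = 21.75 kips.
Edge bolt: l_c = 0.875 − 0.5625/2 = 0.5938 in → 1.5 × 0.5938 × 0.25 × 58 = 12.91 → r_n = 12.91 kips.
Interior bolts: l_c = 1.5 − 0.5625 = 0.9375 in → 1.5 × 0.9375 × 0.25 × 58 = 20.39 → r_n = 20.39 kips.
R_n = 1 × 12.91 + 2 × 20.39 = 53.7 kips.
Allowable strength R_n/Ω = 53.7 / 2 = 26.8 kips.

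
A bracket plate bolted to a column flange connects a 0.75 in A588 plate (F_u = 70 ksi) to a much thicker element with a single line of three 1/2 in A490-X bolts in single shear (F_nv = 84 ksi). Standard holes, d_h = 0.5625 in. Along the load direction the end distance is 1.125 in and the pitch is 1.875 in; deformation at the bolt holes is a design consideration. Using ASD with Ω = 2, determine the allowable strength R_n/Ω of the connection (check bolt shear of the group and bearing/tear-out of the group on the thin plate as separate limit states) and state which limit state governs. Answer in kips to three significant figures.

24.7 kips (bolt shear governs)

Bolt shear: A_b = π·0.5²/4 = 0.1963 in²; R_n = 84 × 0.1963 × 3 × 1 = 49.48 kips → 49.48 / 2 = 24.7 kips.
Bearing (1.2 l_c t F_u ≤ 2.4 d t F_u): upper limit = 2.4·0.5·0.75·70 = 63 kips.
  Edge l_c = 1.125 − 0.5625/2 = 0.8438 → r_n = 53.16 kips; interior l_c = 1.875 − 0.5625 = 1.312 → r_n = 63 kips.
  R_n,bearing = 1·53.16 + 2·63 = 179.2 kips → 179.2 / 2 = 89.6 kips.
Bolt shear governs: 24.7 kips.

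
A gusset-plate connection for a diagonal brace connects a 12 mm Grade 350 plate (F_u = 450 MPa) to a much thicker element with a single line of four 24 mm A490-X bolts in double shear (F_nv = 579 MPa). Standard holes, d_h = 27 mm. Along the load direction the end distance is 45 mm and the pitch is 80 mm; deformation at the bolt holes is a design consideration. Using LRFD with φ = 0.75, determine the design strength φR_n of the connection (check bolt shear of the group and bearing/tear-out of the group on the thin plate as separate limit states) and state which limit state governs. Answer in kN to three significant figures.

Bolt shear: A_b = π·24²/4 = 452.4 mm²; R_n = 579 × 452.4 × 4 × 2 / 1000 = 2095 kN → 0.75 × 2095 = 1570 kN.
Bearing (1.2 l_c t F_u ≤ 2.4 d t F_u): upper limit = 2.4·24·12·450 / 1000 = 311 kN.
  Edge l_c = 45 − 27/2 = 31.5 → r_n = 204.1 kN; interior l_c = 80 − 27 = 53 → r_n = 311 kN.
  R_n,bearing = 1·204.1 + 3·311 = 1137 kN → 0.75 × 1137 = 853 kN.
Bearing governs: 853 kN.

853 kN (bearing governs)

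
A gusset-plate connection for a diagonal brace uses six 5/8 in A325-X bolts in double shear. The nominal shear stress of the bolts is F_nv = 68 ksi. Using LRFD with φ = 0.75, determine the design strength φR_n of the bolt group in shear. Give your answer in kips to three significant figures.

188 kips

A_b = π × 0.625² / 4 = 0.3068 in².
R_n = F_nv · A_b · n · n_s = 68 × 0.3068 × 6 × 2 = 250.3 kips.
Design strength φR_n = 0.75 × 250.3 = 188 kips.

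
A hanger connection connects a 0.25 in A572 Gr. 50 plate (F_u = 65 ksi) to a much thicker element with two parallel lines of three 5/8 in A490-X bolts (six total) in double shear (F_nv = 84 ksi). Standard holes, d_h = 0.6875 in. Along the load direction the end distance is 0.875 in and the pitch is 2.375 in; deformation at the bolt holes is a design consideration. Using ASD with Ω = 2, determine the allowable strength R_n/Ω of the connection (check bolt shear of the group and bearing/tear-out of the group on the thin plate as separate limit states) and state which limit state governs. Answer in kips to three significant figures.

59.1 kips (bearing governs)

Bolt shear: A_b = π·0.625²/4 = 0.3068 in²; R_n = 84 × 0.3068 × 6 × 2 = 309.3 kips → 309.3 / 2 = 155 kips.
Bearing (1.2 l_c t F_u ≤ 2.4 d t F_u): upper limit = 2.4·0.625·0.25·65 = 24.38 kips.
  Edge l_c = 0.875 − 0.6875/2 = 0.5312 → r_n = 10.36 kips; interior l_c = 2.375 − 0.6875 = 1.688 → r_n = 24.38 kips.
  R_n,bearing = 2·10.36 + 4·24.38 = 118.2 kips → 118.2 / 2 = 59.1 kips.
Bearing governs: 59.1 kips.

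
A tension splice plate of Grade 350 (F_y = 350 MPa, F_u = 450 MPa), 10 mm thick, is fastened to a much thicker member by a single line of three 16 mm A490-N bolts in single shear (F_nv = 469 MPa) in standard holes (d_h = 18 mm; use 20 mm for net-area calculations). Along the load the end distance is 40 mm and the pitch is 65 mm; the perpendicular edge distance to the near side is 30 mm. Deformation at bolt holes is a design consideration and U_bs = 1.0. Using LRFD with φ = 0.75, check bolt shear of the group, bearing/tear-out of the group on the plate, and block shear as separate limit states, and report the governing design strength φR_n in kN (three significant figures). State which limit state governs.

Bolt shear: A_b = π·16²/4 = 201.1 mm²; R_n = 469 × 201.1 × 3 × 1 / 1000 = 282.9 kN → 0.75 × 282.9 = 212 kN.
Bearing: edge l_c = 31, r_n = 167.4 kN; interior l_c = 47, r_n = 172.8 kN; R_n = 167.4 + 2·172.8 = 513 kN → 385 kN.
Block shear: A_gv = 1700, A_nv = 1200, A_nt = 200 mm²; R_n = min(0.6F_uA_nv, 0.6F_yA_gv) + U_bs·F_u·A_nt = 414 kN → 310 kN.
Bolt shear governs: 212 kN.

212 kN (bolt shear governs)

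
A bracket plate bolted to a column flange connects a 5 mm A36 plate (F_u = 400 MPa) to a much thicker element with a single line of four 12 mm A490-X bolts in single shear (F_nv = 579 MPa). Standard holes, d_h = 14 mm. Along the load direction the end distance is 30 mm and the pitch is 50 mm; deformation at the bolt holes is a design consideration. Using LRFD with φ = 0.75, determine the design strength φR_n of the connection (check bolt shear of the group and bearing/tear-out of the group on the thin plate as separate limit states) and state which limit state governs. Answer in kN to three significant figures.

Bolt shear: A_b = π·12²/4 = 113.1 mm²; R_n = 579 × 113.1 × 4 × 1 / 1000 = 261.9 kN → 0.75 × 261.9 = 196 kN.
Bearing (1.2 l_c t F_u ≤ 2.4 d t F_u): upper limit = 2.4·12·5·400 / 1000 = 57.6 kN.
  Edge l_c = 30 − 14/2 = 23 → r_n = 55.2 kN; interior l_c = 50 − 14 = 36 → r_n = 57.6 kN.
  R_n,bearing = 1·55.2 + 3·57.6 = 228 kN → 0.75 × 228 = 171 kN.
Bearing governs: 171 kN.

171 kN (bearing governs)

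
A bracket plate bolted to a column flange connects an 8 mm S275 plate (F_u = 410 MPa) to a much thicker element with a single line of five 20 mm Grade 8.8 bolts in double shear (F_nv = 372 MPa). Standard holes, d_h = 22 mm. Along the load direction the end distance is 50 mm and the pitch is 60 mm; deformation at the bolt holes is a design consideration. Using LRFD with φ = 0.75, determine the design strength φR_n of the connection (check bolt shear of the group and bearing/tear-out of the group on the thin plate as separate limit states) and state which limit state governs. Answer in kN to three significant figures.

Bolt shear: A_b = π·20²/4 = 314.2 mm²; R_n = 372 × 314.2 × 5 × 2 / 1000 = 1169 kN → 0.75 × 1169 = 877 kN.
Bearing (1.2 l_c t F_u ≤ 2.4 d t F_u): upper limit = 2.4·20·8·410 / 1000 = 157.4 kN.
  Edge l_c = 50 − 22/2 = 39 → r_n = 153.5 kN; interior l_c = 60 − 22 = 38 → r_n = 149.6 kN.
  R_n,bearing = 1·153.5 + 4·149.6 = 751.8 kN → 0.75 × 751.8 = 564 kN.
Bearing governs: 564 kN.

564 kN (bearing governs)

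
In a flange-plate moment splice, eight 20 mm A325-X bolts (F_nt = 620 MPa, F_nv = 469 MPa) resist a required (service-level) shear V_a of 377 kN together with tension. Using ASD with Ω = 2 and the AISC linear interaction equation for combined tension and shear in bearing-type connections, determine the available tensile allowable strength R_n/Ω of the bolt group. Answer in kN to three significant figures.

514 kN

A_b = π·20²/4 = 314.2 mm²; f_rv = 377 × 1000 / (8 × 314.2) = 150 MPa.
F'_nt = 1.3 F_nt − (Ω F_nt / F_nv) f_rv = 1.3·620 − (2·620/469)·150 = 409.4 MPa, capped at F_nt → F'_nt = 409.4 MPa.
R_n = F'_nt · A_b · n = 409.4 × 314.2 × 8 / 1000 = 1029 kN.
Allowable strength R_n/Ω = 1029 / 2 = 514 kN.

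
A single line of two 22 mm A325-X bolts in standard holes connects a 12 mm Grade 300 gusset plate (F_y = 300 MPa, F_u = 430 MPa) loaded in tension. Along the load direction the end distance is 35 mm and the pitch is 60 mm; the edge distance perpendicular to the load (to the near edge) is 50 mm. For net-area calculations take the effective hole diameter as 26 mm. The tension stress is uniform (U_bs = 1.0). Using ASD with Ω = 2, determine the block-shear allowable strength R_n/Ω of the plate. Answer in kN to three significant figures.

182 kN

Shear plane L_v = 35 + 1·60 = 95 mm; A_gv = 95 × 12 = 1140 mm².
A_nv = (95 − 1.5·26) × 12 = 672 mm².
A_nt = (50 − 0.5·26) × 12 = 444 mm².
0.6 F_u A_nv = 173.4 kN; 0.6 F_y A_gv = 205.2 kN → shear rupture governs the shear term.
R_n = 173.4 + 1.0 × 430 × 444 / 1000 = 364.3 kN.
Allowable strength R_n/Ω = 364.3 / 2 = 182 kN.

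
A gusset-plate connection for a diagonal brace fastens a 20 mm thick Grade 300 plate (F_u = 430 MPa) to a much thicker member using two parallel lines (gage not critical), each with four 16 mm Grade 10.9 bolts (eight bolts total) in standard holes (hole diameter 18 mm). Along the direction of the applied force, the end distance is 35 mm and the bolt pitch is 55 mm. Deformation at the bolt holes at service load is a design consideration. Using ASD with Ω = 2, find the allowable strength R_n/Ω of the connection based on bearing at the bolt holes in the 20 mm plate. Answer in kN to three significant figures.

1260 kN

Per bolt r_n = 1.2 l_c t F_u ≤ 2.4 d t F_u; upper limit = 2.4 × 16 × 20 × 430 / 1000 = 330.2 kN.
Edge bolt: l_c = 35 − 18/2 = 26 mm → 1.2 × 26 × 20 × 430 / 1000 = 268.3 → r_n = 268.3 kN.
Interior bolts: l_c = 55 − 18 = 37 mm → 1.2 × 37 × 20 × 430 / 1000 = 381.8 → r_n = 330.2 kN.
R_n = 2 × 268.3 + 6 × 330.2 = 2518 kN.
Allowable strength R_n/Ω = 2518 / 2 = 1260 kN.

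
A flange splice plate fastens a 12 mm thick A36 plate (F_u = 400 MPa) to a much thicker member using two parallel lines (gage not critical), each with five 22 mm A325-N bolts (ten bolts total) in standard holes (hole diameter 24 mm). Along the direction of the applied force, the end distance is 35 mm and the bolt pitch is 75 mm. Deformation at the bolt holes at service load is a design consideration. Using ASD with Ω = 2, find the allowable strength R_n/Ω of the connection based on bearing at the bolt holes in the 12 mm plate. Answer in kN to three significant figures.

Per bolt r_n = 1.2 l_c t F_u ≤ 2.4 d t F_u; upper limit = 2.4 × 22 × 12 × 400 / 1000 = 253.4 kN.
Edge bolt: l_c = 35 − 24/2 = 23 mm → 1.2 × 23 × 12 × 400 / 1000 = 132.5 → r_n = 132.5 kN.
Interior bolts: l_c = 75 − 24 = 51 mm → 1.2 × 51 × 12 × 400 / 1000 = 293.8 → r_n = 253.4 kN.
R_n = 2 × 132.5 + 8 × 253.4 = 2292 kN.
Allowable strength R_n/Ω = 2292 / 2 = 1150 kN.

1150 kN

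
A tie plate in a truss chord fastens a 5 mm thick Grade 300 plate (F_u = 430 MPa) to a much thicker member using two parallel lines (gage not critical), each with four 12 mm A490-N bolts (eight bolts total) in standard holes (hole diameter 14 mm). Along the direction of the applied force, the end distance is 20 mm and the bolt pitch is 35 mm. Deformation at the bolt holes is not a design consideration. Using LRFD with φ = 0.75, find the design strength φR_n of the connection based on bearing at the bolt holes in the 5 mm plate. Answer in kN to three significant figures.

Per bolt r_n = 1.5 l_c t F_u ≤ 3.0 d t F_u; upper limit = 3.0 × 12 × 5 × 430 / 1000 = 77.4 kN.
Edge bolt: l_c = 20 − 14/2 = 13 mm → 1.5 × 13 × 5 × 430 / 1000 = 41.93 → r_n = 41.93 kN.
Interior bolts: l_c = 35 − 14 = 21 mm → 1.5 × 21 × 5 × 430 / 1000 = 67.72 → r_n = 67.72 kN.
R_n = 2 × 41.93 + 6 × 67.72 = 490.2 kN.
Design strength φR_n = 0.75 × 490.2 = 368 kN.

368 kN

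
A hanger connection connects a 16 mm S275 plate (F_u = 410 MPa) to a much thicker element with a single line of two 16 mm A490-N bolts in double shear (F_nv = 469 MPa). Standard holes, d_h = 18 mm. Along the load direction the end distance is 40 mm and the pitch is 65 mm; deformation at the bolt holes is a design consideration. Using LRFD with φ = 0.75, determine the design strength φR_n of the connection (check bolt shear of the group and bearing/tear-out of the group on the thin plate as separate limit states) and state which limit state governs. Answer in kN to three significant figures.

283 kN (bolt shear governs)

Bolt shear: A_b = π·16²/4 = 201.1 mm²; R_n = 469 × 201.1 × 2 × 2 / 1000 = 377.2 kN → 0.75 × 377.2 = 283 kN.
Bearing (1.2 l_c t F_u ≤ 2.4 d t F_u): upper limit = 2.4·16·16·410 / 1000 = 251.9 kN.
  Edge l_c = 40 − 18/2 = 31 → r_n = 244 kN; interior l_c = 65 − 18 = 47 → r_n = 251.9 kN.
  R_n,bearing = 1·244 + 1·251.9 = 495.9 kN → 0.75 × 495.9 = 372 kN.
Bolt shear governs: 283 kN.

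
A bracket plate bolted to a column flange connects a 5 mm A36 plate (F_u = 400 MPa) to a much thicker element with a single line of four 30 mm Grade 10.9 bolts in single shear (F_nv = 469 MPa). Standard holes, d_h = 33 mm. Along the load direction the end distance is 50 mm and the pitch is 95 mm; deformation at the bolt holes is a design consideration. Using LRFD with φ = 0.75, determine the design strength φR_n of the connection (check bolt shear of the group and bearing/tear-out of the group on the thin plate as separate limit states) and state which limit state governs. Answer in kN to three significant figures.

Bolt shear: A_b = π·30²/4 = 706.9 mm²; R_n = 469 × 706.9 × 4 × 1 / 1000 = 1326 kN → 0.75 × 1326 = 995 kN.
Bearing (1.2 l_c t F_u ≤ 2.4 d t F_u): upper limit = 2.4·30·5·400 / 1000 = 144 kN.
  Edge l_c = 50 − 33/2 = 33.5 → r_n = 80.4 kN; interior l_c = 95 − 33 = 62 → r_n = 144 kN.
  R_n,bearing = 1·80.4 + 3·144 = 512.4 kN → 0.75 × 512.4 = 384 kN.
Bearing governs: 384 kN.

384 kN (bearing governs)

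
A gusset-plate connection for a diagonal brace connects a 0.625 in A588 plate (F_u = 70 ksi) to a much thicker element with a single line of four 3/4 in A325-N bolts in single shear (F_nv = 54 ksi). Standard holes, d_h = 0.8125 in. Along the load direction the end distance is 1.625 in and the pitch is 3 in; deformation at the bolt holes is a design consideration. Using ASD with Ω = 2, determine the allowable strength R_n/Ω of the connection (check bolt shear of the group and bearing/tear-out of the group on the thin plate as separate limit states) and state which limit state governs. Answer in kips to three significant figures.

47.7 kips (bolt shear governs)

Bolt shear: A_b = π·0.75²/4 = 0.4418 in²; R_n = 54 × 0.4418 × 4 × 1 = 95.43 kips → 95.43 / 2 = 47.7 kips.
Bearing (1.2 l_c t F_u ≤ 2.4 d t F_u): upper limit = 2.4·0.75·0.625·70 = 78.75 kips.
  Edge l_c = 1.625 − 0.8125/2 = 1.219 → r_n = 63.98 kips; interior l_c = 3 − 0.8125 = 2.188 → r_n = 78.75 kips.
  R_n,bearing = 1·63.98 + 3·78.75 = 300.2 kips → 300.2 / 2 = 150 kips.
Bolt shear governs: 47.7 kips.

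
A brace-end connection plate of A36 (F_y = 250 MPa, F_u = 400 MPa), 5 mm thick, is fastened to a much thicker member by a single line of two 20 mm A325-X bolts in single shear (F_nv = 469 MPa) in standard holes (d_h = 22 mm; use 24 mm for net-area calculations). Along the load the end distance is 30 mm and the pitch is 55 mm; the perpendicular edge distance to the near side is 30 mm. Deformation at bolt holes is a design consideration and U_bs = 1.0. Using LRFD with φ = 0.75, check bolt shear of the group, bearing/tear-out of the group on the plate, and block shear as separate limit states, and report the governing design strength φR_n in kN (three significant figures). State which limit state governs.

Bolt shear: A_b = π·20²/4 = 314.2 mm²; R_n = 469 × 314.2 × 2 × 1 / 1000 = 294.7 kN → 0.75 × 294.7 = 221 kN.
Bearing: edge l_c = 19, r_n = 45.6 kN; interior l_c = 33, r_n = 79.2 kN; R_n = 45.6 + 1·79.2 = 124.8 kN → 93.6 kN.
Block shear: A_gv = 425, A_nv = 245, A_nt = 90 mm²; R_n = min(0.6F_uA_nv, 0.6F_yA_gv) + U_bs·F_u·A_nt = 94.8 kN → 71.1 kN.
Block shear governs: 71.1 kN.

71.1 kN (block shear governs)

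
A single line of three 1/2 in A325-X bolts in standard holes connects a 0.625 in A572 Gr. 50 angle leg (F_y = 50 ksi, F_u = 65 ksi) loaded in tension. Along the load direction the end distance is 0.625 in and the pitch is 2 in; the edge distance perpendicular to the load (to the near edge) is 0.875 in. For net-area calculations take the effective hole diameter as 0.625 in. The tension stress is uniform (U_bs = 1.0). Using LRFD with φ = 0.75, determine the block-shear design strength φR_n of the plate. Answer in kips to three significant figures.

Shear plane L_v = 0.625 + 2·2 = 4.625 in; A_gv = 4.625 × 0.625 = 2.891 in².
A_nv = (4.625 − 2.5·0.625) × 0.625 = 1.914 in².
A_nt = (0.875 − 0.5·0.625) × 0.625 = 0.3516 in².
0.6 F_u A_nv = 74.65 kips; 0.6 F_y A_gv = 86.72 kips → shear rupture governs the shear term.
R_n = 74.65 + 1.0 × 65 × 0.3516 = 97.5 kips.
Design strength φR_n = 0.75 × 97.5 = 73.1 kips.

73.1 kips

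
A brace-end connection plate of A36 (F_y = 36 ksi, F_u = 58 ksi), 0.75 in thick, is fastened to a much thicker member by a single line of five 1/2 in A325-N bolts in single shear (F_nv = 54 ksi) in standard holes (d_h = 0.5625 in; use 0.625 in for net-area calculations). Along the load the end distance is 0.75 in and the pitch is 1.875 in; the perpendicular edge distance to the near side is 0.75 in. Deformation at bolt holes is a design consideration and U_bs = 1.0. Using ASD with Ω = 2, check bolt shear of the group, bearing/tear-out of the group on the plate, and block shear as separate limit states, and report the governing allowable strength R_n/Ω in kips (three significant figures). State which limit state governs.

Bolt shear: A_b = π·0.5²/4 = 0.1963 in²; R_n = 54 × 0.1963 × 5 × 1 = 53.01 kips → 53.01 / 2 = 26.5 kips.
Bearing: edge l_c = 0.4688, r_n = 24.47 kips; interior l_c = 1.312, r_n = 52.2 kips; R_n = 24.47 + 4·52.2 = 233.3 kips → 117 kips.
Block shear: A_gv = 6.188, A_nv = 4.078, A_nt = 0.3281 in²; R_n = min(0.6F_uA_nv, 0.6F_yA_gv) + U_bs·F_u·A_nt = 152.7 kips → 76.3 kips.
Bolt shear governs: 26.5 kips.

26.5 kips (bolt shear governs)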